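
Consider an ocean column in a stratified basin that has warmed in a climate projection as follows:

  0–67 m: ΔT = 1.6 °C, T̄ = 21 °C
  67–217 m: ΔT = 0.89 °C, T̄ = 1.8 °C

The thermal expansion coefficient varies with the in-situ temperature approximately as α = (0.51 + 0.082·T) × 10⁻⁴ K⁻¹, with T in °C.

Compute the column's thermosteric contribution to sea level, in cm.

3.3 cm

Layer 1: α = (0.51 + 0.082×21)×10⁻⁴ = 2.232×10⁻⁴ K⁻¹
Layer 2: α = (0.51 + 0.082×1.8)×10⁻⁴ = 0.6576×10⁻⁴ K⁻¹
1.6 × 2.232×10⁻⁴ × 67 = 0.02392704 m
Layer 2: 0.6576×10⁻⁴ × 150 × 0.89 = 0.00877896 m
Δh = 0.02392704 + 0.00877896 = 0.032706 m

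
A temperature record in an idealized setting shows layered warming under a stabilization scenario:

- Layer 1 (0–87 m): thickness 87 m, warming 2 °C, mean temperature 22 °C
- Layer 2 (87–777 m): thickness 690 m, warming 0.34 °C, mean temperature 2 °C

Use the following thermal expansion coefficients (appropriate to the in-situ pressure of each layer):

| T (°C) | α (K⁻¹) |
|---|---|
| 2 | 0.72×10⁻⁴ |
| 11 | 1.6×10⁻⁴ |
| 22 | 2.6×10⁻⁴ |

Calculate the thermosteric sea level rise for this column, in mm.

62.1 mm of thermosteric rise

Layer 1 at 22 °C → α = 2.6×10⁻⁴ K⁻¹
Layer 2 at 2 °C → α = 0.72×10⁻⁴ K⁻¹
0–87 m: 87 × 2 × 2.6×10⁻⁴ = 0.04524 m
Layer 2: 0.72×10⁻⁴ × 690 × 0.34 = 0.0168912 m
Δh = 0.04524 + 0.0168912 = 0.0621312 m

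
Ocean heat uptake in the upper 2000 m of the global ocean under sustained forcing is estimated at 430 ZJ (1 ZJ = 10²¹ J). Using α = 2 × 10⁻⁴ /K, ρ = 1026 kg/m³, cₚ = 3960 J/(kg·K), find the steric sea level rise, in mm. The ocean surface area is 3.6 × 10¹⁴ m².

58.8 mm

Per unit area: Q = 430×10²¹ / (3.6×10¹⁴) ≈ 1.194×10⁹ J/m²
Δh = αQ/(ρcₚ) = 2×10⁻⁴ × 1.194×10⁹ / (1026 × 3960) ≈ 0.058775 m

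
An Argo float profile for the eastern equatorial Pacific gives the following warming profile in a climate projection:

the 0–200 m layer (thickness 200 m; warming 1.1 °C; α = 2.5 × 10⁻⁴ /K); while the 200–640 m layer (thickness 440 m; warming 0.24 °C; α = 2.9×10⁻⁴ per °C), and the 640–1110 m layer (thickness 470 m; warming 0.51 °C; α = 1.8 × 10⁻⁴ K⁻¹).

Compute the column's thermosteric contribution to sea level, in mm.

200 × 1.1 × 2.5×10⁻⁴ = 0.05500 m
Layer 2: 0.24 × 440 × 2.9×10⁻⁴ = 0.030624 m
0.51 × 1.8×10⁻⁴ × 470 = 0.043146 m
Δh = 0.05500 + 0.030624 + 0.043146 = 0.12877 m ≈ 130 mm

about 130 mm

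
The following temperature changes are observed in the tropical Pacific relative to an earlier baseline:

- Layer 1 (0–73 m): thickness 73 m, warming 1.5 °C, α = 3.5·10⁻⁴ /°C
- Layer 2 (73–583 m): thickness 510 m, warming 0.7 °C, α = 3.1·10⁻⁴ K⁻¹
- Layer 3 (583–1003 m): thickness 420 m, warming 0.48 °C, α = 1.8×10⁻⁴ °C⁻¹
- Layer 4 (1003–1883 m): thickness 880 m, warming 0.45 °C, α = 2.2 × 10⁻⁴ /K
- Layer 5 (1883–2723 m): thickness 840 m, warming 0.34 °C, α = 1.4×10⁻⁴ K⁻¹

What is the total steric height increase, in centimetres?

Δh ≈ 31 cm

0–73 m: 73 × 1.5 × 3.5×10⁻⁴ = 0.038325 m
Layer 2: 0.7 × 3.1×10⁻⁴ × 510 = 0.11067 m
Layer 3: 420 × 0.48 × 1.8×10⁻⁴ = 0.036288 m
1003–1883 m: 0.45 × 2.2×10⁻⁴ × 880 = 0.08712 m
1883–2723 m: 840 × 1.4×10⁻⁴ × 0.34 = 0.039984 m
Δh = 0.038325 + 0.11067 + 0.036288 + 0.08712 + 0.039984 = 0.312387 m ≈ 31 cm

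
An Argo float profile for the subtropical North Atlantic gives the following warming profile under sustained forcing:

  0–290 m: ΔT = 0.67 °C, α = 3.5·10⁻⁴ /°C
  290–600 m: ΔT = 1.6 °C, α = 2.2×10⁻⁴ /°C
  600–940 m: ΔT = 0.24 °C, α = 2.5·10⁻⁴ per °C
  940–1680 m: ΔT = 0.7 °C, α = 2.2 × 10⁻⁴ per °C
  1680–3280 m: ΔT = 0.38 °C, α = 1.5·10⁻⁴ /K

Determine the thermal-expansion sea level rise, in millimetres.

0–290 m: 0.67 × 3.5×10⁻⁴ × 290 = 0.068005 m
1.6 × 310 × 2.2×10⁻⁴ = 0.10912 m
0.24 × 2.5×10⁻⁴ × 340 = 0.02040 m
740 × 0.7 × 2.2×10⁻⁴ = 0.11396 m
1600 × 0.38 × 1.5×10⁻⁴ = 0.09120 m
Δh = 0.068005 + 0.10912 + 0.02040 + 0.11396 + 0.09120 = 0.402685 m ≈ 400 mm

about 400 mm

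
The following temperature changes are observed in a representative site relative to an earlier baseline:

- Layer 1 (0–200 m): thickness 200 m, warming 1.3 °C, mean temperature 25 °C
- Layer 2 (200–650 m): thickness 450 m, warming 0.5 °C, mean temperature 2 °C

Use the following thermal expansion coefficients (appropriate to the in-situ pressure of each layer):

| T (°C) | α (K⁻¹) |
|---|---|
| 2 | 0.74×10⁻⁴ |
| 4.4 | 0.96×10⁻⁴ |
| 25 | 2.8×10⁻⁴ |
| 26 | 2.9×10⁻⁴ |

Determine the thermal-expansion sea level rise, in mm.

Layer 1 at 25 °C → α = 2.8×10⁻⁴ K⁻¹
Layer 2 at 2 °C → α = 0.74×10⁻⁴ K⁻¹
Layer 1: 1.3 × 2.8×10⁻⁴ × 200 = 0.07280 m
0.5 × 450 × 0.74×10⁻⁴ = 0.01665 m
Δh = 0.07280 + 0.01665 = 0.08945 m

89.5 mm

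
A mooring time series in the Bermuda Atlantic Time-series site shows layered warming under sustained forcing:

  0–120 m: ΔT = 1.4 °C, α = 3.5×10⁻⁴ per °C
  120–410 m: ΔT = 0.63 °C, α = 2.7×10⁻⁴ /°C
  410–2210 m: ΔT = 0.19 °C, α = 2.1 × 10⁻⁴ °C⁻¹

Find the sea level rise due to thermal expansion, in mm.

1.4 × 3.5×10⁻⁴ × 120 = 0.05880 m
120–410 m: 0.63 × 2.7×10⁻⁴ × 290 = 0.049329 m
410–2210 m: 2.1×10⁻⁴ × 1800 × 0.19 = 0.07182 m
Δh = 0.05880 + 0.049329 + 0.07182 = 0.179949 m ≈ 180 mm

Δh = 180 mm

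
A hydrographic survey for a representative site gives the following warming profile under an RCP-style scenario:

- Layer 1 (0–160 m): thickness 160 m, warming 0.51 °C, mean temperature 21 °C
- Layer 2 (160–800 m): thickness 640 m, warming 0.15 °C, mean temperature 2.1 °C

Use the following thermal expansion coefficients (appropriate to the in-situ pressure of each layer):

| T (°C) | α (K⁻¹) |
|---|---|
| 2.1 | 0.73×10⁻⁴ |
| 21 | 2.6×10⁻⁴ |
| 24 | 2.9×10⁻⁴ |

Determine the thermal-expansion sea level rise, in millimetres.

28.2 mm

Layer 1 at 21 °C → α = 2.6×10⁻⁴ K⁻¹
Layer 2 at 2.1 °C → α = 0.73×10⁻⁴ K⁻¹
0.51 × 160 × 2.6×10⁻⁴ = 0.021216 m
640 × 0.15 × 0.73×10⁻⁴ = 0.007008 m
Δh = 0.021216 + 0.007008 = 0.028224 m ≈ 28.2 mm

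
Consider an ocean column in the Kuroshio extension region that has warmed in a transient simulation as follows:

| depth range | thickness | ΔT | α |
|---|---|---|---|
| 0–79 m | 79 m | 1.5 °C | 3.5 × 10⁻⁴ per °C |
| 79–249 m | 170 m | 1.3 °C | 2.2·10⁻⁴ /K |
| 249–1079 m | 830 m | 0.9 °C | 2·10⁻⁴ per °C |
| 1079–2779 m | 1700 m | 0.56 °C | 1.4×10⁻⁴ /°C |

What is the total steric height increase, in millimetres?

Δh ≈ 370 mm

0–79 m: 79 × 1.5 × 3.5×10⁻⁴ = 0.041475 m
Layer 2: 170 × 1.3 × 2.2×10⁻⁴ = 0.04862 m
Layer 3: 0.9 × 2×10⁻⁴ × 830 = 0.14940 m
1.4×10⁻⁴ × 1700 × 0.56 = 0.13328 m
Δh = 0.041475 + 0.04862 + 0.14940 + 0.13328 = 0.372775 m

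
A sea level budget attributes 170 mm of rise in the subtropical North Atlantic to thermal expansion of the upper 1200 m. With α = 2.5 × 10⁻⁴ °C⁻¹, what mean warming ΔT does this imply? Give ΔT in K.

about 0.567 K

ΔT = Δh/(αH) = 0.17 / (2.5×10⁻⁴ × 1200) ≈ 0.5667 K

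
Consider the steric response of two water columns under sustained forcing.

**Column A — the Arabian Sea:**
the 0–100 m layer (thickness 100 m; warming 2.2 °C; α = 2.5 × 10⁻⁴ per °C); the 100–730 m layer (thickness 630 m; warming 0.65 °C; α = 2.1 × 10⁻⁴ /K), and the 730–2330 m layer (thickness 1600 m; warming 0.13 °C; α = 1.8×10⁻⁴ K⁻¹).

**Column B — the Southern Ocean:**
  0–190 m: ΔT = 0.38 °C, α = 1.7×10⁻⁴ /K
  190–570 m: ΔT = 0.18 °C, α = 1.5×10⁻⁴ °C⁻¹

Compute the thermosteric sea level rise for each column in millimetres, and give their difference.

Δh_A ≈ 178 mm, Δh_B ≈ 22.5 mm; difference ≈ 156 mm

A Layer 1: 2.2 × 100 × 2.5×10⁻⁴ = 0.05500 m
A 100–730 m: 0.65 × 2.1×10⁻⁴ × 630 = 0.085995 m
A 1.8×10⁻⁴ × 0.13 × 1600 = 0.03744 m
A total: 0.178435 m
B Layer 1: 190 × 1.7×10⁻⁴ × 0.38 = 0.012274 m
B 190–570 m: 380 × 1.5×10⁻⁴ × 0.18 = 0.01026 m
B total: 0.022534 m
Difference: 0.178435 − 0.022534 = 0.155901 m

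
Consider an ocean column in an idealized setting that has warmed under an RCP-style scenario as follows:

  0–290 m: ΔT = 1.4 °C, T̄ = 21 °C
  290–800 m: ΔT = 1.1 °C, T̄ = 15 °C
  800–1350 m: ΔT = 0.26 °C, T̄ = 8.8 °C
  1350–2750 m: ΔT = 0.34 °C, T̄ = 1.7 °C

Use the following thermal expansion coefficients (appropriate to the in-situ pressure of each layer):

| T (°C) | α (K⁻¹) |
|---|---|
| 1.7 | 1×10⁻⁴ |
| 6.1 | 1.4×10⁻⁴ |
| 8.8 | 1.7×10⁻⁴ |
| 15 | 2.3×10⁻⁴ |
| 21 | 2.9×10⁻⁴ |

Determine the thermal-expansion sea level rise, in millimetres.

320 mm

Layer 1 at 21 °C → α = 2.9×10⁻⁴ K⁻¹
Layer 2 at 15 °C → α = 2.3×10⁻⁴ K⁻¹
Layer 3 at 8.8 °C → α = 1.7×10⁻⁴ K⁻¹
Layer 4 at 1.7 °C → α = 1×10⁻⁴ K⁻¹
1.4 × 290 × 2.9×10⁻⁴ = 0.11774 m
Layer 2: 1.1 × 510 × 2.3×10⁻⁴ = 0.12903 m
550 × 0.26 × 1.7×10⁻⁴ = 0.02431 m
1350–2750 m: 1400 × 1×10⁻⁴ × 0.34 = 0.04760 m
Δh = 0.11774 + 0.12903 + 0.02431 + 0.04760 = 0.31868 m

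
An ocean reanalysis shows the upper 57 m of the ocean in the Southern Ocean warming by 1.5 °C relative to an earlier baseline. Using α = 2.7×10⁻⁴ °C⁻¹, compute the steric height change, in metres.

Δh = 0.023 m

Δh = αΔT·H = 2.7×10⁻⁴ × 1.5 × 57 = 0.023085 m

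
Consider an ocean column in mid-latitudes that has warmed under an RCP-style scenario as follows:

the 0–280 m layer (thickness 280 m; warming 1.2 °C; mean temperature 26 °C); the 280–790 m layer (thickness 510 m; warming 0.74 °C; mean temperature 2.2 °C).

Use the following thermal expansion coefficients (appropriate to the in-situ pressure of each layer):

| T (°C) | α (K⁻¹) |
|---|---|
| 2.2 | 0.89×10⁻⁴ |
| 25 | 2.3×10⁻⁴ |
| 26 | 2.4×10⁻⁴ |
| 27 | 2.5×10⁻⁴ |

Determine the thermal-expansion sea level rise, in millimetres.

Layer 1 at 26 °C → α = 2.4×10⁻⁴ K⁻¹
Layer 2 at 2.2 °C → α = 0.89×10⁻⁴ K⁻¹
0–280 m: 2.4×10⁻⁴ × 280 × 1.2 = 0.08064 m
0.74 × 510 × 0.89×10⁻⁴ = 0.0335886 m
Δh = 0.08064 + 0.0335886 = 0.1142286 m

about 110 mm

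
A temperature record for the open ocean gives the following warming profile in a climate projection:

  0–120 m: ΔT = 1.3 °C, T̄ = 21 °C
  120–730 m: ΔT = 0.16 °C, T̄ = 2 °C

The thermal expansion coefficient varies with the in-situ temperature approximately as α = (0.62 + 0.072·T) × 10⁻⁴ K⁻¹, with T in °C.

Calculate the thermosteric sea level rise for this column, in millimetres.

Layer 1: α = (0.62 + 0.072×21)×10⁻⁴ = 2.132×10⁻⁴ K⁻¹
Layer 2: α = (0.62 + 0.072×2)×10⁻⁴ = 0.764×10⁻⁴ K⁻¹
Layer 1: 1.3 × 120 × 2.132×10⁻⁴ = 0.0332592 m
0.764×10⁻⁴ × 0.16 × 610 = 0.00745664 m
Δh = 0.0332592 + 0.00745664 = 0.04071584 m

about 40.7 mm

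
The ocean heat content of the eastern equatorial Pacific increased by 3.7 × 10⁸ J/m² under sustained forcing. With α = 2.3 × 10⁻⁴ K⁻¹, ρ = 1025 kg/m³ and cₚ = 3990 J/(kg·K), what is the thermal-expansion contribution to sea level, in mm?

20.8 mm of thermosteric rise

Δh = αQ/(ρcₚ) = 2.3×10⁻⁴ × 3.7×10⁸ / (1025 × 3990) ≈ 0.020808 m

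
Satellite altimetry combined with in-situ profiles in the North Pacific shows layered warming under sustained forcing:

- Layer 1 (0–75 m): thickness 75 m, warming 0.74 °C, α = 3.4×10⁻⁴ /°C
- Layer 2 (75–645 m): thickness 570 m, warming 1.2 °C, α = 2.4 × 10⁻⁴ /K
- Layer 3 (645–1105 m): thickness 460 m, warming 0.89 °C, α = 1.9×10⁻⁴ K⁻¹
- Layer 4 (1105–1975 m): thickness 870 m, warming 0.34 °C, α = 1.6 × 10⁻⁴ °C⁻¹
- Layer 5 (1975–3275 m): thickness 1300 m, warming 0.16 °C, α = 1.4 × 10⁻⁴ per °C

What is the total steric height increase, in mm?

340 mm of thermosteric rise

Layer 1: 0.74 × 75 × 3.4×10⁻⁴ = 0.01887 m
1.2 × 2.4×10⁻⁴ × 570 = 0.16416 m
645–1105 m: 460 × 0.89 × 1.9×10⁻⁴ = 0.077786 m
Layer 4: 1.6×10⁻⁴ × 0.34 × 870 = 0.047328 m
Layer 5: 0.16 × 1.4×10⁻⁴ × 1300 = 0.02912 m
Δh = 0.01887 + 0.16416 + 0.077786 + 0.047328 + 0.02912 = 0.337264 m ≈ 340 mm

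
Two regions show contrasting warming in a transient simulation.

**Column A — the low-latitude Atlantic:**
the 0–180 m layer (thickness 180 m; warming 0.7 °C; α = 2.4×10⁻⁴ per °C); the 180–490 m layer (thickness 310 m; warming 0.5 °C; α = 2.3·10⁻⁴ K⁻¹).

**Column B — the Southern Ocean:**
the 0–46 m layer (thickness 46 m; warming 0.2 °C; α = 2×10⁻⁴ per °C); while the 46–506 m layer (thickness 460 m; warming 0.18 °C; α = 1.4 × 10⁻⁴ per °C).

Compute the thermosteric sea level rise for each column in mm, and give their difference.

A 0–180 m: 2.4×10⁻⁴ × 0.7 × 180 = 0.03024 m
A 180–490 m: 0.5 × 310 × 2.3×10⁻⁴ = 0.03565 m
A total: 0.06589 m
B 0–46 m: 46 × 0.2 × 2×10⁻⁴ = 0.00184 m
B 460 × 0.18 × 1.4×10⁻⁴ = 0.011592 m
B total: 0.013432 m
Difference: 0.06589 − 0.013432 = 0.052458 m

Δh_A ≈ 65.9 mm, Δh_B ≈ 13.4 mm; difference ≈ 52.5 mm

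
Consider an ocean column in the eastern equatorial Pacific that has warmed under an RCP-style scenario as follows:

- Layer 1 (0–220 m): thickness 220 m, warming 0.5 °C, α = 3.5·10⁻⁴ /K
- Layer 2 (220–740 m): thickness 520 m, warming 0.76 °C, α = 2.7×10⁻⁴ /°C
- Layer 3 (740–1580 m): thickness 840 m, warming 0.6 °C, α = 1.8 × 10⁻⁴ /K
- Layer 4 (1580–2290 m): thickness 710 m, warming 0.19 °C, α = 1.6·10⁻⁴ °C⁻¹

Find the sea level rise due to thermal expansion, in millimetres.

about 258 mm

3.5×10⁻⁴ × 220 × 0.5 = 0.03850 m
220–740 m: 520 × 2.7×10⁻⁴ × 0.76 = 0.106704 m
Layer 3: 0.6 × 1.8×10⁻⁴ × 840 = 0.09072 m
0.19 × 710 × 1.6×10⁻⁴ = 0.021584 m
Δh = 0.03850 + 0.106704 + 0.09072 + 0.021584 = 0.257508 m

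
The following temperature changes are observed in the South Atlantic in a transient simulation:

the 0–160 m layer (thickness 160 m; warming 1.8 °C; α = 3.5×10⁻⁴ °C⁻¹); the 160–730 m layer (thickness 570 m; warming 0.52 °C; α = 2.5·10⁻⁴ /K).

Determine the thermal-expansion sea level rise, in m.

1.8 × 3.5×10⁻⁴ × 160 = 0.10080 m
0.52 × 2.5×10⁻⁴ × 570 = 0.07410 m
Δh = 0.10080 + 0.07410 = 0.17490 m ≈ 0.17 m

Δh ≈ 0.17 m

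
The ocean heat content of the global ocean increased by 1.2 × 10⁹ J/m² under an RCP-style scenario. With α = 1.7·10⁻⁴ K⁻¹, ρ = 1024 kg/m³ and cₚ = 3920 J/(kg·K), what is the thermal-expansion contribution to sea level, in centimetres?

Δh = αQ/(ρcₚ) = 1.7×10⁻⁴ × 1.2×10⁹ / (1024 × 3920) ≈ 0.050821 m

5.08 cm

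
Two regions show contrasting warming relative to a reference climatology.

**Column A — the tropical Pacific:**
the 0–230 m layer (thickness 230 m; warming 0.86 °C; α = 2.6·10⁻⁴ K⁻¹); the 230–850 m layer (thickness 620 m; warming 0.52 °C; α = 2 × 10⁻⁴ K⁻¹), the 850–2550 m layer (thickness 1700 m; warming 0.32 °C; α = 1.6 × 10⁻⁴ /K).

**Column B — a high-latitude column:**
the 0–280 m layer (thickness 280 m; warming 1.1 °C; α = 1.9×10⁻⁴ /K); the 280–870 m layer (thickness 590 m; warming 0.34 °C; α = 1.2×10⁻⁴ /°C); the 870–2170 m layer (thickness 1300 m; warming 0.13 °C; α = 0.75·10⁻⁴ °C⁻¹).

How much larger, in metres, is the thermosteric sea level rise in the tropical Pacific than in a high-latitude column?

A 0–230 m: 2.6×10⁻⁴ × 230 × 0.86 = 0.051428 m
A 0.52 × 620 × 2×10⁻⁴ = 0.06448 m
A 1700 × 0.32 × 1.6×10⁻⁴ = 0.08704 m
A total: 0.202948 m
B Layer 1: 1.9×10⁻⁴ × 280 × 1.1 = 0.05852 m
B 1.2×10⁻⁴ × 0.34 × 590 = 0.024072 m
B 0.13 × 1300 × 0.75×10⁻⁴ = 0.012675 m
B total: 0.095267 m
Difference: 0.202948 − 0.095267 = 0.107681 m

Δh_A − Δh_B ≈ 0.108 m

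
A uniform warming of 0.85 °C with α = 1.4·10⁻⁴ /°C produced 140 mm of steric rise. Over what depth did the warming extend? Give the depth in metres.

about 1180 m

H = Δh/(αΔT) = 0.14 / (1.4×10⁻⁴ × 0.85) ≈ 1176 m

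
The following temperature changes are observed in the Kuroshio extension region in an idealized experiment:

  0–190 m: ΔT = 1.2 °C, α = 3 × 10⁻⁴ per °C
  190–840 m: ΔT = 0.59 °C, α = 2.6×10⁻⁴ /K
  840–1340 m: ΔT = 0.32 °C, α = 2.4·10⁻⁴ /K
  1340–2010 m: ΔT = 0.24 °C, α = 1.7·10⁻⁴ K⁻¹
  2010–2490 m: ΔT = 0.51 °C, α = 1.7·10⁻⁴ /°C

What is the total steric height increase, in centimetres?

about 27.5 cm

0–190 m: 190 × 3×10⁻⁴ × 1.2 = 0.06840 m
0.59 × 2.6×10⁻⁴ × 650 = 0.09971 m
840–1340 m: 500 × 0.32 × 2.4×10⁻⁴ = 0.03840 m
Layer 4: 670 × 0.24 × 1.7×10⁻⁴ = 0.027336 m
Layer 5: 0.51 × 1.7×10⁻⁴ × 480 = 0.041616 m
Δh = 0.06840 + 0.09971 + 0.03840 + 0.027336 + 0.041616 = 0.275462 m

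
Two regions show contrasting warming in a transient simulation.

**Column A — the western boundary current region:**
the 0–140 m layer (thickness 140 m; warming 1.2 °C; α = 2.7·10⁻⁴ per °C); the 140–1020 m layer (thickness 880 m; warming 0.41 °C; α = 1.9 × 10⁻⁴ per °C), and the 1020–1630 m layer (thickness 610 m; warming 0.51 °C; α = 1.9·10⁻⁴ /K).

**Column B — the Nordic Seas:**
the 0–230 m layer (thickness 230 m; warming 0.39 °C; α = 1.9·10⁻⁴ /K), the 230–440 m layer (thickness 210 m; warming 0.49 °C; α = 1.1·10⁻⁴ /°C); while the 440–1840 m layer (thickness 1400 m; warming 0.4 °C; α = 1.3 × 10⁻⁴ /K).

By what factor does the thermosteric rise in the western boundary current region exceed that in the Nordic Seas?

a factor of 1.71

A 0–140 m: 1.2 × 140 × 2.7×10⁻⁴ = 0.04536 m
A 140–1020 m: 1.9×10⁻⁴ × 0.41 × 880 = 0.068552 m
A Layer 3: 1.9×10⁻⁴ × 610 × 0.51 = 0.059109 m
A total: 0.173021 m
B 230 × 0.39 × 1.9×10⁻⁴ = 0.017043 m
B 1.1×10⁻⁴ × 0.49 × 210 = 0.011319 m
B Layer 3: 1400 × 1.3×10⁻⁴ × 0.4 = 0.07280 m
B total: 0.101162 m
Ratio: 0.173021 / 0.101162 ≈ 1.710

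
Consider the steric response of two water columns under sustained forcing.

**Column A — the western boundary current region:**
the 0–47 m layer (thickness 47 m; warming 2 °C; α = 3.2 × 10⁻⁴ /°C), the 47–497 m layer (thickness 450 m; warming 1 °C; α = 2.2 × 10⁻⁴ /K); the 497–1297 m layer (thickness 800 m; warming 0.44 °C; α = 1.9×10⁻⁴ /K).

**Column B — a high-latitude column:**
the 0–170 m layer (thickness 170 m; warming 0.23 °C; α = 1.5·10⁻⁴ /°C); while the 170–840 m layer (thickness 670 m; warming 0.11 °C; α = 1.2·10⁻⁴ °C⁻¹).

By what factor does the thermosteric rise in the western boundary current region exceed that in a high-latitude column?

≈ 13.3×

A 0–47 m: 2 × 3.2×10⁻⁴ × 47 = 0.03008 m
A 2.2×10⁻⁴ × 1 × 450 = 0.09900 m
A Layer 3: 1.9×10⁻⁴ × 0.44 × 800 = 0.06688 m
A total: 0.19596 m
B 0.23 × 1.5×10⁻⁴ × 170 = 0.005865 m
B 0.11 × 670 × 1.2×10⁻⁴ = 0.008844 m
B total: 0.014709 m
Ratio: 0.19596 / 0.014709 ≈ 13.32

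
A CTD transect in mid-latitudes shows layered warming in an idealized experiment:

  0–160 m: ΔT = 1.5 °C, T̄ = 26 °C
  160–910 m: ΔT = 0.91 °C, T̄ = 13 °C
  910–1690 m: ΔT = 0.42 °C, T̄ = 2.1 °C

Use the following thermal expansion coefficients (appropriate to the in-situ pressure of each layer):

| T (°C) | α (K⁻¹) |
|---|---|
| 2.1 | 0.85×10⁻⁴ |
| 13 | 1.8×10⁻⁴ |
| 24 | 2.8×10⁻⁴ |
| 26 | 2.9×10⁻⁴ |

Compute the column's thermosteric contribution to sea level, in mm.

Layer 1 at 26 °C → α = 2.9×10⁻⁴ K⁻¹
Layer 2 at 13 °C → α = 1.8×10⁻⁴ K⁻¹
Layer 3 at 2.1 °C → α = 0.85×10⁻⁴ K⁻¹
Layer 1: 2.9×10⁻⁴ × 160 × 1.5 = 0.06960 m
Layer 2: 1.8×10⁻⁴ × 750 × 0.91 = 0.12285 m
Layer 3: 0.85×10⁻⁴ × 0.42 × 780 = 0.027846 m
Δh = 0.06960 + 0.12285 + 0.027846 = 0.220296 m

220 mm of thermosteric rise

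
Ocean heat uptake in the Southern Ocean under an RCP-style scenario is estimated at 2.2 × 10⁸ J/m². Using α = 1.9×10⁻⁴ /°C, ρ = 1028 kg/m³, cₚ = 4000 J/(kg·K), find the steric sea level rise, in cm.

Δh = αQ/(ρcₚ) = 1.9×10⁻⁴ × 2.2×10⁸ / (1028 × 4000) ≈ 0.010165 m

about 1.02 cm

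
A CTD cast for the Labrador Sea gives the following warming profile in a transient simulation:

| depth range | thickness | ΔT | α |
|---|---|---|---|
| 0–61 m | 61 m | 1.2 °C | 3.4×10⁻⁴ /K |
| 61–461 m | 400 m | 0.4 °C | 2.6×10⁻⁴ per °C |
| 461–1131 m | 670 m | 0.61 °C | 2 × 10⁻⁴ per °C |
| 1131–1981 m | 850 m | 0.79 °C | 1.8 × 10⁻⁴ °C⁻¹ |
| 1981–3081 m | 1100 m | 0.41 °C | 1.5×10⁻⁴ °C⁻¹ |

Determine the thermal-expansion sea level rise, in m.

0.337 m of thermosteric rise

3.4×10⁻⁴ × 61 × 1.2 = 0.024888 m
0.4 × 400 × 2.6×10⁻⁴ = 0.04160 m
461–1131 m: 670 × 0.61 × 2×10⁻⁴ = 0.08174 m
1.8×10⁻⁴ × 0.79 × 850 = 0.12087 m
1.5×10⁻⁴ × 1100 × 0.41 = 0.06765 m
Δh = 0.024888 + 0.04160 + 0.08174 + 0.12087 + 0.06765 = 0.336748 m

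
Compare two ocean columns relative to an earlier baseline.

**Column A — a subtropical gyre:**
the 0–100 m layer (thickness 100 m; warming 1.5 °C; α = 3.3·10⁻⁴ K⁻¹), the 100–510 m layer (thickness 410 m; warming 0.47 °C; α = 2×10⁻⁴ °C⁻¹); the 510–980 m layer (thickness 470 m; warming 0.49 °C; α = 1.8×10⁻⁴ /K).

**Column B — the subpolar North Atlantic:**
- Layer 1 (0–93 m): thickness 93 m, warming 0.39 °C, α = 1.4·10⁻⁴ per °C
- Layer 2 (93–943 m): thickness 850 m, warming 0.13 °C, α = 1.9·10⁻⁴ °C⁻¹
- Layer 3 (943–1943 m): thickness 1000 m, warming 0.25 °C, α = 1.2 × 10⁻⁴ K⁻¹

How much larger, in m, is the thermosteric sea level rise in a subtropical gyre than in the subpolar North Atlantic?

A 3.3×10⁻⁴ × 1.5 × 100 = 0.04950 m
A 410 × 2×10⁻⁴ × 0.47 = 0.03854 m
A 470 × 1.8×10⁻⁴ × 0.49 = 0.041454 m
A total: 0.129494 m
B 0–93 m: 93 × 1.4×10⁻⁴ × 0.39 = 0.0050778 m
B Layer 2: 0.13 × 1.9×10⁻⁴ × 850 = 0.020995 m
B 1.2×10⁻⁴ × 1000 × 0.25 = 0.03000 m
B total: 0.0560728 m
Difference: 0.129494 − 0.0560728 = 0.0734212 m

Δh_A − Δh_B ≈ 0.073 m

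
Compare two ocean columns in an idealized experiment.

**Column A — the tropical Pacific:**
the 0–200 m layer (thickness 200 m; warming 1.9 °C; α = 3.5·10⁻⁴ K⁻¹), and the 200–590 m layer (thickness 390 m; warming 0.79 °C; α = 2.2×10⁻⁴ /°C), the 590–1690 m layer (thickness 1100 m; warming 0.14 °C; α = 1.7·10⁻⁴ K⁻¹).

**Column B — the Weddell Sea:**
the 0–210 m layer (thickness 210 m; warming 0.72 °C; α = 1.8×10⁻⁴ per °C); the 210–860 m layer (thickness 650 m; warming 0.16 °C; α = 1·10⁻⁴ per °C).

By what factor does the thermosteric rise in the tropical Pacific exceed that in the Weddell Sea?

a factor of 6.03

A 0–200 m: 200 × 1.9 × 3.5×10⁻⁴ = 0.13300 m
A 200–590 m: 0.79 × 2.2×10⁻⁴ × 390 = 0.067782 m
A Layer 3: 0.14 × 1100 × 1.7×10⁻⁴ = 0.02618 m
A total: 0.226962 m
B 0.72 × 210 × 1.8×10⁻⁴ = 0.027216 m
B 210–860 m: 1×10⁻⁴ × 0.16 × 650 = 0.01040 m
B total: 0.037616 m
Ratio: 0.226962 / 0.037616 ≈ 6.034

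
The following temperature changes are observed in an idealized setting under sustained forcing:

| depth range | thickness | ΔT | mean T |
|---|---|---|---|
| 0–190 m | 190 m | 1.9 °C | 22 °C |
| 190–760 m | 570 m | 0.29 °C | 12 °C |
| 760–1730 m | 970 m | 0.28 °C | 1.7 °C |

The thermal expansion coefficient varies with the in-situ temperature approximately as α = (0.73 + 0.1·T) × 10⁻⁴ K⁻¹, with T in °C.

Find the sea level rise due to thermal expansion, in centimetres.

16.2 cm of thermosteric rise

Layer 1: α = (0.73 + 0.1×22)×10⁻⁴ = 2.93×10⁻⁴ K⁻¹
Layer 2: α = (0.73 + 0.1×12)×10⁻⁴ = 1.93×10⁻⁴ K⁻¹
Layer 3: α = (0.73 + 0.1×1.7)×10⁻⁴ = 0.9×10⁻⁴ K⁻¹
Layer 1: 2.93×10⁻⁴ × 1.9 × 190 = 0.105773 m
Layer 2: 1.93×10⁻⁴ × 570 × 0.29 = 0.0319029 m
Layer 3: 0.9×10⁻⁴ × 970 × 0.28 = 0.024444 m
Δh = 0.105773 + 0.0319029 + 0.024444 = 0.1621199 m ≈ 16.2 cm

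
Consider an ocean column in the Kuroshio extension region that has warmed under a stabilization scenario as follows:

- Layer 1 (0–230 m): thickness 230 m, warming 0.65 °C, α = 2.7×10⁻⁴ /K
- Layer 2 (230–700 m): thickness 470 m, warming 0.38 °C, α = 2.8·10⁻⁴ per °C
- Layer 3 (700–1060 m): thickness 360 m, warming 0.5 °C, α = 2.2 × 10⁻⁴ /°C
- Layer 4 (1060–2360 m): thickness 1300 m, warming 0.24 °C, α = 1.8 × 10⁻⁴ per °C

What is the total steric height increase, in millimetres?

Δh = 190 mm

Layer 1: 0.65 × 230 × 2.7×10⁻⁴ = 0.040365 m
470 × 2.8×10⁻⁴ × 0.38 = 0.050008 m
700–1060 m: 2.2×10⁻⁴ × 0.5 × 360 = 0.03960 m
1060–2360 m: 1.8×10⁻⁴ × 0.24 × 1300 = 0.05616 m
Δh = 0.040365 + 0.050008 + 0.03960 + 0.05616 = 0.186133 m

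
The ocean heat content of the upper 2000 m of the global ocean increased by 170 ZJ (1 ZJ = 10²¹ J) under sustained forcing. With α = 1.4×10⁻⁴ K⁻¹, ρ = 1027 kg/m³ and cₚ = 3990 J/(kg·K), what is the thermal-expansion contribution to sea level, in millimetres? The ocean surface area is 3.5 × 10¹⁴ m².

16.6 mm of thermosteric rise

Per unit area: Q = 170×10²¹ / (3.5×10¹⁴) ≈ 4.857×10⁸ J/m²
Δh = αQ/(ρcₚ) = 1.4×10⁻⁴ × 4.857×10⁸ / (1027 × 3990) ≈ 0.016594 m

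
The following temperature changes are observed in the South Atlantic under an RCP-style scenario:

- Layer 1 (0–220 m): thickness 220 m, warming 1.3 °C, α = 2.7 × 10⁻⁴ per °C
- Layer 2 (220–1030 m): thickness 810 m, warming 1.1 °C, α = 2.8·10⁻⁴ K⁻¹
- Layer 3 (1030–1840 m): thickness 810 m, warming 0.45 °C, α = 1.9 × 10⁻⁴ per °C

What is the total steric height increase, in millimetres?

1.3 × 2.7×10⁻⁴ × 220 = 0.07722 m
220–1030 m: 2.8×10⁻⁴ × 1.1 × 810 = 0.24948 m
Layer 3: 1.9×10⁻⁴ × 0.45 × 810 = 0.069255 m
Δh = 0.07722 + 0.24948 + 0.069255 = 0.395955 m

about 400 mm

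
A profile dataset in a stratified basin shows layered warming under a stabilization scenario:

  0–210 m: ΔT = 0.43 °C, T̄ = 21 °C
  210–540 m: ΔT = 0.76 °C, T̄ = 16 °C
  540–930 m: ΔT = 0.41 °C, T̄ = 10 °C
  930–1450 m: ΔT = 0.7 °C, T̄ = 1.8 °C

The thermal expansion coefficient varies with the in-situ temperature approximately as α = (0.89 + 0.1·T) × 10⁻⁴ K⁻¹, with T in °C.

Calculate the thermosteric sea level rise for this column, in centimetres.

16 cm

Layer 1: α = (0.89 + 0.1×21)×10⁻⁴ = 2.99×10⁻⁴ K⁻¹
Layer 2: α = (0.89 + 0.1×16)×10⁻⁴ = 2.49×10⁻⁴ K⁻¹
Layer 3: α = (0.89 + 0.1×10)×10⁻⁴ = 1.89×10⁻⁴ K⁻¹
Layer 4: α = (0.89 + 0.1×1.8)×10⁻⁴ = 1.07×10⁻⁴ K⁻¹
2.99×10⁻⁴ × 0.43 × 210 = 0.0269997 m
210–540 m: 330 × 2.49×10⁻⁴ × 0.76 = 0.0624492 m
390 × 1.89×10⁻⁴ × 0.41 = 0.0302211 m
520 × 0.7 × 1.07×10⁻⁴ = 0.038948 m
Δh = 0.0269997 + 0.0624492 + 0.0302211 + 0.038948 = 0.158618 m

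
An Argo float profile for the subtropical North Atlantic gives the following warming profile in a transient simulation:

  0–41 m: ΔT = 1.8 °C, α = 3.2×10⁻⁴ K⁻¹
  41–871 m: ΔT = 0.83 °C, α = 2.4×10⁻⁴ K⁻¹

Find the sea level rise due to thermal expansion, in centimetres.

0–41 m: 3.2×10⁻⁴ × 41 × 1.8 = 0.023616 m
830 × 0.83 × 2.4×10⁻⁴ = 0.165336 m
Δh = 0.023616 + 0.165336 = 0.188952 m

about 18.9 cm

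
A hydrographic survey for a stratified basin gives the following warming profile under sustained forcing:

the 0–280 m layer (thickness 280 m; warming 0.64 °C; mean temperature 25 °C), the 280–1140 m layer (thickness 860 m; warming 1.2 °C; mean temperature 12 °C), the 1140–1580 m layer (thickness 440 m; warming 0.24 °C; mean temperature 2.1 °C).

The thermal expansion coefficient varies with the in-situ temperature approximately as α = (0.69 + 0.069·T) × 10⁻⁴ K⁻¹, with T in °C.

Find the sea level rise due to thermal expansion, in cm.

Δh ≈ 20.9 cm

Layer 1: α = (0.69 + 0.069×25)×10⁻⁴ = 2.415×10⁻⁴ K⁻¹
Layer 2: α = (0.69 + 0.069×12)×10⁻⁴ = 1.518×10⁻⁴ K⁻¹
Layer 3: α = (0.69 + 0.069×2.1)×10⁻⁴ = 0.8349×10⁻⁴ K⁻¹
Layer 1: 2.415×10⁻⁴ × 0.64 × 280 = 0.0432768 m
Layer 2: 1.2 × 860 × 1.518×10⁻⁴ = 0.1566576 m
Layer 3: 440 × 0.8349×10⁻⁴ × 0.24 = 0.008816544 m
Δh = 0.0432768 + 0.1566576 + 0.008816544 = 0.208750944 m ≈ 20.9 cm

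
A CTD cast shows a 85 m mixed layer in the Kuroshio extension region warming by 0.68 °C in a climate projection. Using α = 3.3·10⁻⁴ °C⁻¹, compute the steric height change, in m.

Δh = αΔT·H = 3.3×10⁻⁴ × 0.68 × 85 = 0.019074 m

Δh = 0.0191 m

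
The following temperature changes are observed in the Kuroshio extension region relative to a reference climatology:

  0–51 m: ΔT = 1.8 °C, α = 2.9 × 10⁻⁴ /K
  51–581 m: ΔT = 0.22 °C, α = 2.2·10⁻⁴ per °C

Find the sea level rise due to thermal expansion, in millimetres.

0–51 m: 51 × 1.8 × 2.9×10⁻⁴ = 0.026622 m
530 × 0.22 × 2.2×10⁻⁴ = 0.025652 m
Δh = 0.026622 + 0.025652 = 0.052274 m

52 mm of thermosteric rise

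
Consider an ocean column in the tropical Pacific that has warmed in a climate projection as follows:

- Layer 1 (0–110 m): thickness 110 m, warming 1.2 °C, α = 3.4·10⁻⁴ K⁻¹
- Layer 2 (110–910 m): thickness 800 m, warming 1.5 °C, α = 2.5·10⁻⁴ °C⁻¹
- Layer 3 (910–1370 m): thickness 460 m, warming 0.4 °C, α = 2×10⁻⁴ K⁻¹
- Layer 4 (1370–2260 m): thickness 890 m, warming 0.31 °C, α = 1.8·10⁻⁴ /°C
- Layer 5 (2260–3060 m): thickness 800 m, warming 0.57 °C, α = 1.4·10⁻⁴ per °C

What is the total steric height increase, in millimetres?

495 mm of thermosteric rise

Layer 1: 3.4×10⁻⁴ × 110 × 1.2 = 0.04488 m
110–910 m: 800 × 1.5 × 2.5×10⁻⁴ = 0.30000 m
Layer 3: 460 × 0.4 × 2×10⁻⁴ = 0.03680 m
1370–2260 m: 890 × 0.31 × 1.8×10⁻⁴ = 0.049662 m
2260–3060 m: 1.4×10⁻⁴ × 800 × 0.57 = 0.06384 m
Δh = 0.04488 + 0.30000 + 0.03680 + 0.049662 + 0.06384 = 0.495182 m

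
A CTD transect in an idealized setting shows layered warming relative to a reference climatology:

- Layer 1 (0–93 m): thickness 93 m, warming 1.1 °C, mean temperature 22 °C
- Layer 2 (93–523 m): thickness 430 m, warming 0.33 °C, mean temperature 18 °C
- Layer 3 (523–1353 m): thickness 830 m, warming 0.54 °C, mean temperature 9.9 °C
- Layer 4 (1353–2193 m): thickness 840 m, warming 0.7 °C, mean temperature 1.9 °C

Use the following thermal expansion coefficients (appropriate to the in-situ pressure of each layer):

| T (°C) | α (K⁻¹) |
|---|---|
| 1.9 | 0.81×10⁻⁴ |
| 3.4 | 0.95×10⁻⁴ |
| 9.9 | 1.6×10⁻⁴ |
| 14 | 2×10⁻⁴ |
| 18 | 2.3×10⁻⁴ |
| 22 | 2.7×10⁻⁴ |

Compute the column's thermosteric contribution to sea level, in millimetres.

Layer 1 at 22 °C → α = 2.7×10⁻⁴ K⁻¹
Layer 2 at 18 °C → α = 2.3×10⁻⁴ K⁻¹
Layer 3 at 9.9 °C → α = 1.6×10⁻⁴ K⁻¹
Layer 4 at 1.9 °C → α = 0.81×10⁻⁴ K⁻¹
0–93 m: 1.1 × 2.7×10⁻⁴ × 93 = 0.027621 m
Layer 2: 430 × 0.33 × 2.3×10⁻⁴ = 0.032637 m
0.54 × 1.6×10⁻⁴ × 830 = 0.071712 m
840 × 0.81×10⁻⁴ × 0.7 = 0.047628 m
Δh = 0.027621 + 0.032637 + 0.071712 + 0.047628 = 0.179598 m

about 180 mm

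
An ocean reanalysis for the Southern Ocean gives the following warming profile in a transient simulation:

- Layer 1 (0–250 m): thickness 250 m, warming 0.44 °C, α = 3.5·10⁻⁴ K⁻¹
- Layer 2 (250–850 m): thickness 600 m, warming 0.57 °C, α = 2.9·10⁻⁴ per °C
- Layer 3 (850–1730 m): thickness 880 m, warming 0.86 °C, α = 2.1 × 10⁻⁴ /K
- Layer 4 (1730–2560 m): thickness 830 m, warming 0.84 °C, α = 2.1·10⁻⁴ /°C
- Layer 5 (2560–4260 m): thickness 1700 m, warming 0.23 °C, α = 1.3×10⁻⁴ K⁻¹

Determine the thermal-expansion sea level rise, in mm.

Δh = 494 mm

0–250 m: 3.5×10⁻⁴ × 250 × 0.44 = 0.03850 m
600 × 2.9×10⁻⁴ × 0.57 = 0.09918 m
2.1×10⁻⁴ × 0.86 × 880 = 0.158928 m
1730–2560 m: 0.84 × 2.1×10⁻⁴ × 830 = 0.146412 m
0.23 × 1700 × 1.3×10⁻⁴ = 0.05083 m
Δh = 0.03850 + 0.09918 + 0.158928 + 0.146412 + 0.05083 = 0.49385 m ≈ 494 mm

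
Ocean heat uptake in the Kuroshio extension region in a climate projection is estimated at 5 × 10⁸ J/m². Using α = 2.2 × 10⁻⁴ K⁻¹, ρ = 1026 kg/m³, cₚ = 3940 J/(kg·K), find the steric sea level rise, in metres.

Δh = 0.027 m

Δh = αQ/(ρcₚ) = 2.2×10⁻⁴ × 5×10⁸ / (1026 × 3940) ≈ 0.027211 m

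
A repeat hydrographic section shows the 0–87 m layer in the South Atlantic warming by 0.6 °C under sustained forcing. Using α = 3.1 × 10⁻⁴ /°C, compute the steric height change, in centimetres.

Δh = αΔT·H = 3.1×10⁻⁴ × 0.6 × 87 = 0.016182 m

1.62 cm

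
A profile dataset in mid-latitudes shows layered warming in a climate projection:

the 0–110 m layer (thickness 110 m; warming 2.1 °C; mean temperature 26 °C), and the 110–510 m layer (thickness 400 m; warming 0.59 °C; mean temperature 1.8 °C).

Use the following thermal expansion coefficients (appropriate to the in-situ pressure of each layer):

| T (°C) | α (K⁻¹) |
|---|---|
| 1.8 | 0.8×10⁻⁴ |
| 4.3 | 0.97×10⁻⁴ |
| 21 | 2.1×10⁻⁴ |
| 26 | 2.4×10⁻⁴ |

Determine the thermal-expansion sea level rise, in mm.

Δh = 74.3 mm

Layer 1 at 26 °C → α = 2.4×10⁻⁴ K⁻¹
Layer 2 at 1.8 °C → α = 0.8×10⁻⁴ K⁻¹
0–110 m: 2.4×10⁻⁴ × 2.1 × 110 = 0.05544 m
Layer 2: 0.59 × 0.8×10⁻⁴ × 400 = 0.01888 m
Δh = 0.05544 + 0.01888 = 0.07432 m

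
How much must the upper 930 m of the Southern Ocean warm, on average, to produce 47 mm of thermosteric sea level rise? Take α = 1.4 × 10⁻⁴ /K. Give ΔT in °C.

about 0.361 °C

ΔT = Δh/(αH) = 0.047 / (1.4×10⁻⁴ × 930) ≈ 0.3610 °C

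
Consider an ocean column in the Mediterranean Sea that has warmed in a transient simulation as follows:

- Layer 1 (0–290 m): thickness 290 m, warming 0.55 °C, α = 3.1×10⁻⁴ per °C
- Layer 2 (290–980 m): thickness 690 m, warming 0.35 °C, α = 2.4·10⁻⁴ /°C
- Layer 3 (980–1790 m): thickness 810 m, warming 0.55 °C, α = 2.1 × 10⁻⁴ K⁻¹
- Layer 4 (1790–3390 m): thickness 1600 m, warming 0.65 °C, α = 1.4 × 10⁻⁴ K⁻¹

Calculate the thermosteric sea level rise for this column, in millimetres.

347 mm of thermosteric rise

3.1×10⁻⁴ × 0.55 × 290 = 0.049445 m
Layer 2: 0.35 × 690 × 2.4×10⁻⁴ = 0.05796 m
980–1790 m: 0.55 × 2.1×10⁻⁴ × 810 = 0.093555 m
1600 × 1.4×10⁻⁴ × 0.65 = 0.14560 m
Δh = 0.049445 + 0.05796 + 0.093555 + 0.14560 = 0.34656 m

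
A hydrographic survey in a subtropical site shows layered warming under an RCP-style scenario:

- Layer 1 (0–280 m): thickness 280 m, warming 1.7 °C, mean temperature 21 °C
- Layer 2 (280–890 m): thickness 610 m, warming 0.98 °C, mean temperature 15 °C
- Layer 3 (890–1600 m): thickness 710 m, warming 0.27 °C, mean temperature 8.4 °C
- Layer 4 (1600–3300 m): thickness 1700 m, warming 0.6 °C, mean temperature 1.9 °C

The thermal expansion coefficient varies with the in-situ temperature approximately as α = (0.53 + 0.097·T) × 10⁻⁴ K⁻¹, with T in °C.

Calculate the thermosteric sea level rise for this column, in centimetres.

Layer 1: α = (0.53 + 0.097×21)×10⁻⁴ = 2.567×10⁻⁴ K⁻¹
Layer 2: α = (0.53 + 0.097×15)×10⁻⁴ = 1.985×10⁻⁴ K⁻¹
Layer 3: α = (0.53 + 0.097×8.4)×10⁻⁴ = 1.3448×10⁻⁴ K⁻¹
Layer 4: α = (0.53 + 0.097×1.9)×10⁻⁴ = 0.7143×10⁻⁴ K⁻¹
Layer 1: 280 × 2.567×10⁻⁴ × 1.7 = 0.1221892 m
0.98 × 1.985×10⁻⁴ × 610 = 0.1186633 m
Layer 3: 1.3448×10⁻⁴ × 0.27 × 710 = 0.025779816 m
0.6 × 0.7143×10⁻⁴ × 1700 = 0.0728586 m
Δh = 0.1221892 + 0.1186633 + 0.025779816 + 0.0728586 = 0.339490916 m ≈ 33.9 cm

about 33.9 cm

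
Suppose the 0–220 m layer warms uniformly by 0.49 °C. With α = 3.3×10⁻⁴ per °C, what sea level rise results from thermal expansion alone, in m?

Δh = 0.0356 m

Δh = αΔT·H = 3.3×10⁻⁴ × 0.49 × 220 = 0.035574 m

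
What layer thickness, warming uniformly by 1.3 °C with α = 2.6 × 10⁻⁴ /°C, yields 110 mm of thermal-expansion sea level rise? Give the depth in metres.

H ≈ 325 m

H = Δh/(αΔT) = 0.11 / (2.6×10⁻⁴ × 1.3) ≈ 325.4 m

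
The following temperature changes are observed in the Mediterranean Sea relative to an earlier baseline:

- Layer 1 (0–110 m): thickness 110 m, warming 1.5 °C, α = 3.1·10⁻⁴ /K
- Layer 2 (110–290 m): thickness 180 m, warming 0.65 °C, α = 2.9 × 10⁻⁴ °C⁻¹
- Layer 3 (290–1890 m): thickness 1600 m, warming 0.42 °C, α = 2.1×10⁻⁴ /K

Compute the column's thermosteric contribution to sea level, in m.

Δh = 0.23 m

1.5 × 3.1×10⁻⁴ × 110 = 0.05115 m
110–290 m: 2.9×10⁻⁴ × 0.65 × 180 = 0.03393 m
1600 × 0.42 × 2.1×10⁻⁴ = 0.14112 m
Δh = 0.05115 + 0.03393 + 0.14112 = 0.22620 m ≈ 0.23 m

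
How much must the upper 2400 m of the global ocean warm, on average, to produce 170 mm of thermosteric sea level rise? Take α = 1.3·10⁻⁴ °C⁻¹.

ΔT = Δh/(αH) = 0.17 / (1.3×10⁻⁴ × 2400) ≈ 0.5449 °C

ΔT ≈ 0.545 °C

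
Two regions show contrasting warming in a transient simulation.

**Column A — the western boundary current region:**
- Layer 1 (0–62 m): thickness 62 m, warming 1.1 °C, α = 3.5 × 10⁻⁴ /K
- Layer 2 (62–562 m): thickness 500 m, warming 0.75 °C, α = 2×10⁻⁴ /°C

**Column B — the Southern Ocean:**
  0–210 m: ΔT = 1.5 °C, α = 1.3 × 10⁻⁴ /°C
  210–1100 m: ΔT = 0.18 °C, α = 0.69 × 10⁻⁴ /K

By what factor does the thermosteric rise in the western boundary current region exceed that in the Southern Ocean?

1.9

A 0–62 m: 3.5×10⁻⁴ × 1.1 × 62 = 0.02387 m
A Layer 2: 500 × 0.75 × 2×10⁻⁴ = 0.07500 m
A total: 0.09887 m
B Layer 1: 210 × 1.5 × 1.3×10⁻⁴ = 0.04095 m
B Layer 2: 0.69×10⁻⁴ × 0.18 × 890 = 0.0110538 m
B total: 0.0520038 m
Ratio: 0.09887 / 0.0520038 ≈ 1.901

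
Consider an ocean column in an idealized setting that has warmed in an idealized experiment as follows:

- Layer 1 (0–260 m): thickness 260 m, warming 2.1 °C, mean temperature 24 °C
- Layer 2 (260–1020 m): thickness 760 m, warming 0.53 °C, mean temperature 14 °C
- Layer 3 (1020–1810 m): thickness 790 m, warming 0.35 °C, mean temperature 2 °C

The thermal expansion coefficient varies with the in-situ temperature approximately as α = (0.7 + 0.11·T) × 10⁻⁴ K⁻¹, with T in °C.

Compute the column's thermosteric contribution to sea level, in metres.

Δh ≈ 0.30 m

Layer 1: α = (0.7 + 0.11×24)×10⁻⁴ = 3.34×10⁻⁴ K⁻¹
Layer 2: α = (0.7 + 0.11×14)×10⁻⁴ = 2.24×10⁻⁴ K⁻¹
Layer 3: α = (0.7 + 0.11×2)×10⁻⁴ = 0.92×10⁻⁴ K⁻¹
Layer 1: 2.1 × 3.34×10⁻⁴ × 260 = 0.182364 m
260–1020 m: 0.53 × 760 × 2.24×10⁻⁴ = 0.0902272 m
Layer 3: 0.92×10⁻⁴ × 0.35 × 790 = 0.025438 m
Δh = 0.182364 + 0.0902272 + 0.025438 = 0.2980292 m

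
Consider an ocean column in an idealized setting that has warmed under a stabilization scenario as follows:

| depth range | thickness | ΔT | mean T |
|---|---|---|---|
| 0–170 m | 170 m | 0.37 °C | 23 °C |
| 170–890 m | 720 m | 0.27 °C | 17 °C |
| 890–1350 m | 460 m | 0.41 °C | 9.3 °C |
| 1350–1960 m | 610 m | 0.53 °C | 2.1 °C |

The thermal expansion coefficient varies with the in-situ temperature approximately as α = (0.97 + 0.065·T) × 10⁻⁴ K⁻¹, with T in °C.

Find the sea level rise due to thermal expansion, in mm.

121 mm

Layer 1: α = (0.97 + 0.065×23)×10⁻⁴ = 2.465×10⁻⁴ K⁻¹
Layer 2: α = (0.97 + 0.065×17)×10⁻⁴ = 2.075×10⁻⁴ K⁻¹
Layer 3: α = (0.97 + 0.065×9.3)×10⁻⁴ = 1.5745×10⁻⁴ K⁻¹
Layer 4: α = (0.97 + 0.065×2.1)×10⁻⁴ = 1.1065×10⁻⁴ K⁻¹
170 × 2.465×10⁻⁴ × 0.37 = 0.01550485 m
170–890 m: 720 × 0.27 × 2.075×10⁻⁴ = 0.040338 m
890–1350 m: 1.5745×10⁻⁴ × 0.41 × 460 = 0.02969507 m
1350–1960 m: 610 × 1.1065×10⁻⁴ × 0.53 = 0.035773145 m
Δh = 0.01550485 + 0.040338 + 0.02969507 + 0.035773145 = 0.121311065 m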